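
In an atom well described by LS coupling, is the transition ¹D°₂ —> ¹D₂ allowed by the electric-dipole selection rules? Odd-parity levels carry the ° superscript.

Initial level: S=0, L=2, J=2, parity odd. Final level: S=0, L=2, J=2, parity even.
Parity must change: odd → even — passes.
ΔS = 0: S: 0 → 0 — passes.
ΔL = 0, ±1 (not L=0↔0): L: 2 → 2, ΔL = +0 — passes.
ΔJ = 0, ±1 (not J=0↔0): J: 2 → 2, ΔJ = +0 — passes.
All four E1 rules are satisfied.

allowed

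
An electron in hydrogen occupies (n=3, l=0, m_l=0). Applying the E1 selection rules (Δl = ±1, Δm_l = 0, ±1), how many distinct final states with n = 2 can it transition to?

E1 requires Δl = ±1, so l_f ∈ {-1, 1}; with 0 ≤ l_f ≤ n_f−1 = 1, the allowed l_f values are {1}.
For l_f = 1: m_f ∈ {m_i−1, m_i, m_i+1} ∩ [−1, 1] = {-1, 0, 1} → 3 states.
Total: 3.

3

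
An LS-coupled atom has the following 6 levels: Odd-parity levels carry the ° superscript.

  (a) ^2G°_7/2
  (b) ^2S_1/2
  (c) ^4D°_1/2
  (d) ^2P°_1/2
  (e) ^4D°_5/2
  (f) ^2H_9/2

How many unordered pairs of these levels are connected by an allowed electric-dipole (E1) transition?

2

(a)–(b): forbidden (ΔL, ΔJ).
(a)–(c): forbidden (parity, ΔS, ΔL, ΔJ).
(a)–(d): forbidden (parity, ΔL, ΔJ).
(a)–(e): forbidden (parity, ΔS, ΔL).
(a)–(f): allowed.
(b)–(c): forbidden (ΔS, ΔL).
(b)–(d): allowed.
(b)–(e): forbidden (ΔS, ΔL, ΔJ).
(b)–(f): forbidden (parity, ΔL, ΔJ).
(c)–(d): forbidden (parity, ΔS).
(c)–(e): forbidden (parity, ΔJ).
(c)–(f): forbidden (ΔS, ΔL, ΔJ).
(d)–(e): forbidden (parity, ΔS, ΔJ).
(d)–(f): forbidden (ΔL, ΔJ).
(e)–(f): forbidden (ΔS, ΔL, ΔJ).
Allowed pairs: 2 of 15.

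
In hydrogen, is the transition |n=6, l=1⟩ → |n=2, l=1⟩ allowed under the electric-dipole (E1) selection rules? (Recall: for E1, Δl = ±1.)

forbidden

l: 1 → 1 (Δl = +0). Δl = ±1 fails.
The transition is electric-dipole forbidden.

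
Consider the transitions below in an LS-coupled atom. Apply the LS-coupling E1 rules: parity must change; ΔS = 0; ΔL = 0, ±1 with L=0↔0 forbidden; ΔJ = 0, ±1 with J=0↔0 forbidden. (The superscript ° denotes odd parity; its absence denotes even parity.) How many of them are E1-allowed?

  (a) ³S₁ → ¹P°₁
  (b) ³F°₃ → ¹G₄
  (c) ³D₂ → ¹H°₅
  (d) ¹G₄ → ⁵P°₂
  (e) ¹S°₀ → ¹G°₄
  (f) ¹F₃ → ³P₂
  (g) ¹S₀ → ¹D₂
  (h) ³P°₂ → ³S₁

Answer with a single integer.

(a) forbidden (ΔS fails)
(b) forbidden (ΔS fails)
(c) forbidden (ΔS, ΔL, ΔJ fail)
(d) forbidden (ΔS, ΔL, ΔJ fail)
(e) forbidden (parity, ΔL, ΔJ fail)
(f) forbidden (parity, ΔS, ΔL fail)
(g) forbidden (parity, ΔL, ΔJ fail)
(h) allowed
Total allowed: 1 of 8.

1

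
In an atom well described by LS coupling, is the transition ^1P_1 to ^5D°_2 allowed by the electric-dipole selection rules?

Initial level: S=0, L=1, J=1, parity even. Final level: S=2, L=2, J=2, parity odd.
ΔJ = 0, ±1 (not J=0↔0): J: 1 → 2, ΔJ = +1 — ✓.
ΔL = 0, ±1 (not L=0↔0): L: 1 → 2, ΔL = +1 — ✓.
ΔS = 0: S: 0 → 2 — ✗.
Parity must change: even → odd — ✓.
Rule(s) violated: ΔS.

forbidden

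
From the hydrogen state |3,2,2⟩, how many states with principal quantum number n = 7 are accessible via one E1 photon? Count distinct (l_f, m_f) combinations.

E1 requires Δl = ±1, so l_f ∈ {1, 3}; with 0 ≤ l_f ≤ n_f−1 = 6, the allowed l_f values are {1, 3}.
For l_f = 1: m_f ∈ {m_i−1, m_i, m_i+1} ∩ [−1, 1] = {1} → 1 state.
For l_f = 3: m_f ∈ {m_i−1, m_i, m_i+1} ∩ [−3, 3] = {1, 2, 3} → 3 states.
Total: 4.

4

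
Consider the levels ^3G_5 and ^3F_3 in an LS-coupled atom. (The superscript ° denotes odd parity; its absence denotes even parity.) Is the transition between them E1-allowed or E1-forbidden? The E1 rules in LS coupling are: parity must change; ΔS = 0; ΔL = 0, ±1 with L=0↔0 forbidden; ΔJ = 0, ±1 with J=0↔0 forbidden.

ΔS = 0: S: 1 → 1 — passes.
ΔJ = 0, ±1 (not J=0↔0): J: 5 → 3, ΔJ = -2 — fails.
ΔL = 0, ±1 (not L=0↔0): L: 4 → 3, ΔL = -1 — passes.
Parity must change: even → even — fails.
Rule(s) violated: parity, ΔJ.

forbidden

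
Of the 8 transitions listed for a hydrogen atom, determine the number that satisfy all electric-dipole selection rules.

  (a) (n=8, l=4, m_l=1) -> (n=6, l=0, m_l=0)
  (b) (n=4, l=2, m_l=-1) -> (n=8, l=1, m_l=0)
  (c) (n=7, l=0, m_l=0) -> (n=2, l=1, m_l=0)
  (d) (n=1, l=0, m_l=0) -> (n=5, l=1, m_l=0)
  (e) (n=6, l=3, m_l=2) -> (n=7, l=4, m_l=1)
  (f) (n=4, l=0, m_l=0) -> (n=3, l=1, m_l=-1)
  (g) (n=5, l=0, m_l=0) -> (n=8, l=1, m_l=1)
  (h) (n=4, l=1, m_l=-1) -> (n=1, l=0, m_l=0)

(a) forbidden — Δl = -4 (E1 requires Δl = ±1)
(b) allowed
(c) allowed
(d) allowed
(e) allowed
(f) allowed
(g) allowed
(h) allowed
Total allowed: 7 of 8.

7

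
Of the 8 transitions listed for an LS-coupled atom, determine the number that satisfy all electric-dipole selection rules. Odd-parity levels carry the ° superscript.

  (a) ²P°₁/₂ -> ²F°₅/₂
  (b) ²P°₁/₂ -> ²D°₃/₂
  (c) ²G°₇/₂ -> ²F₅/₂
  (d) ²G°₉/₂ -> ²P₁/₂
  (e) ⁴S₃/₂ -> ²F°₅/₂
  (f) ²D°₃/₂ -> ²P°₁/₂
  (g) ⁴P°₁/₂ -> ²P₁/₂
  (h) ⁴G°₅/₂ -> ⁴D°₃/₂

1

(a) forbidden (parity, ΔL, ΔJ fail)
(b) forbidden (parity fails)
(c) allowed
(d) forbidden (ΔL, ΔJ fail)
(e) forbidden (ΔS, ΔL fail)
(f) forbidden (parity fails)
(g) forbidden (ΔS fails)
(h) forbidden (parity, ΔL fail)
Total allowed: 1 of 8.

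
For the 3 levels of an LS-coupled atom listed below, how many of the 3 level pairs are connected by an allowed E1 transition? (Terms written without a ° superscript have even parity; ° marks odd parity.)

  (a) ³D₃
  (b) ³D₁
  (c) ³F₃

0

(a)–(b): forbidden (parity, ΔJ).
(a)–(c): forbidden (parity).
(b)–(c): forbidden (parity, ΔJ).
Allowed pairs: 0 of 3.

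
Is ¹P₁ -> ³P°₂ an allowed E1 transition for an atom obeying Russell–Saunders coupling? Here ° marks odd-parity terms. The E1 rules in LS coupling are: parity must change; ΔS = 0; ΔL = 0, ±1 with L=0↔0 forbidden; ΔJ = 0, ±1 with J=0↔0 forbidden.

forbidden

Parity must change: even → odd — passes.
ΔS = 0: S: 0 → 1 — fails.
ΔL = 0, ±1 (not L=0↔0): L: 1 → 1, ΔL = +0 — passes.
ΔJ = 0, ±1 (not J=0↔0): J: 1 → 2, ΔJ = +1 — passes.
Rule(s) violated: ΔS.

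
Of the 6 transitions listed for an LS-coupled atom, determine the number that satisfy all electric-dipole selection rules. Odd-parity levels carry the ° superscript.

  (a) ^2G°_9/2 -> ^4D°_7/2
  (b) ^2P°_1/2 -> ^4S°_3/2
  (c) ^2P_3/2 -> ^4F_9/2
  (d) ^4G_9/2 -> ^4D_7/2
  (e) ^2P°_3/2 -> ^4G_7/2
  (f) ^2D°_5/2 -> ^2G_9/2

0

(a) forbidden (parity, ΔS, ΔL fail)
(b) forbidden (parity, ΔS fail)
(c) forbidden (parity, ΔS, ΔL, ΔJ fail)
(d) forbidden (parity, ΔL fail)
(e) forbidden (ΔS, ΔL, ΔJ fail)
(f) forbidden (ΔL, ΔJ fail)
Total allowed: 0 of 6.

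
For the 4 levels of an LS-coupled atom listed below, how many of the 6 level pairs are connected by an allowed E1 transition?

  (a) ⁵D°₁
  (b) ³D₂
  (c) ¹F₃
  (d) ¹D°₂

1

(a)–(b): forbidden (ΔS).
(a)–(c): forbidden (ΔS, ΔJ).
(a)–(d): forbidden (parity, ΔS).
(b)–(c): forbidden (parity, ΔS).
(b)–(d): forbidden (ΔS).
(c)–(d): allowed.
Allowed pairs: 1 of 6.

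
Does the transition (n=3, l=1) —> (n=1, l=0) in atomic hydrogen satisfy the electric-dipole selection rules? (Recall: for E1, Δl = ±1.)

allowed

Δl = 0 − 1 = -1; the E1 rule Δl = ±1 is passes.
All E1 selection rules are satisfied.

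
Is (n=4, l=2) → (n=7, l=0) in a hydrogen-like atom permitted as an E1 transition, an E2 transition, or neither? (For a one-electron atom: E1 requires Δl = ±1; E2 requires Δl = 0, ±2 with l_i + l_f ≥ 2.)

Δl = 0 − 2 = -2; l_i + l_f = 2.
E1 (Δl = ±1): not satisfied.
E2 (Δl = 0,±2, l_i+l_f ≥ 2): satisfied.

E2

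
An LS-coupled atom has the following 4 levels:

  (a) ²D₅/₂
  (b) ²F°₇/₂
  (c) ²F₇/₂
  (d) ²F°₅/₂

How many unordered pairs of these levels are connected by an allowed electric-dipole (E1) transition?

(a)–(b): allowed.
(a)–(c): forbidden (parity).
(a)–(d): allowed.
(b)–(c): allowed.
(b)–(d): forbidden (parity).
(c)–(d): allowed.
Allowed pairs: 4 of 6.

4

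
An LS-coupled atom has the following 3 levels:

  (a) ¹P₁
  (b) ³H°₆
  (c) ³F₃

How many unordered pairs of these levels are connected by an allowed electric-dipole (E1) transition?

0

(a)–(b): forbidden (ΔS, ΔL, ΔJ).
(a)–(c): forbidden (parity, ΔS, ΔL, ΔJ).
(b)–(c): forbidden (ΔL, ΔJ).
Allowed pairs: 0 of 3.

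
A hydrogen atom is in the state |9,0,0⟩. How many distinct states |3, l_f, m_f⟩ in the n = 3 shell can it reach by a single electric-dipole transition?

E1 requires Δl = ±1, so l_f ∈ {-1, 1}; with 0 ≤ l_f ≤ n_f−1 = 2, the allowed l_f values are {1}.
For l_f = 1: m_f ∈ {m_i−1, m_i, m_i+1} ∩ [−1, 1] = {-1, 0, 1} → 3 states.
Total: 3.

3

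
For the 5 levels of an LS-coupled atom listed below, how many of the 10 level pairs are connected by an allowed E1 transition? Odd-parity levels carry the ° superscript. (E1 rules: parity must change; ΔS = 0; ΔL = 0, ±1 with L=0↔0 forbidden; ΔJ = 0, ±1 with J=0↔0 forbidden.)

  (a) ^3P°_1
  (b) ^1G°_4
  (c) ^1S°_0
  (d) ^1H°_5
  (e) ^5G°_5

(a)–(b): forbidden (parity, ΔS, ΔL, ΔJ).
(a)–(c): forbidden (parity, ΔS).
(a)–(d): forbidden (parity, ΔS, ΔL, ΔJ).
(a)–(e): forbidden (parity, ΔS, ΔL, ΔJ).
(b)–(c): forbidden (parity, ΔL, ΔJ).
(b)–(d): forbidden (parity).
(b)–(e): forbidden (parity, ΔS).
(c)–(d): forbidden (parity, ΔL, ΔJ).
(c)–(e): forbidden (parity, ΔS, ΔL, ΔJ).
(d)–(e): forbidden (parity, ΔS).
Allowed pairs: 0 of 10.

0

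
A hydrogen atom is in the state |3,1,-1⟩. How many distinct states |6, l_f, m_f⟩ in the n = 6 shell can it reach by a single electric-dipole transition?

E1 requires Δl = ±1, so l_f ∈ {0, 2}; with 0 ≤ l_f ≤ n_f−1 = 5, the allowed l_f values are {0, 2}.
For l_f = 0: m_f ∈ {m_i−1, m_i, m_i+1} ∩ [−0, 0] = {0} → 1 state.
For l_f = 2: m_f ∈ {m_i−1, m_i, m_i+1} ∩ [−2, 2] = {-2, -1, 0} → 3 states.
Total: 4.

4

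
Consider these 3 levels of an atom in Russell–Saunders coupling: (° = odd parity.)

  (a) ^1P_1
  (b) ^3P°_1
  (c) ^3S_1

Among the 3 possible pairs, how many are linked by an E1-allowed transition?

1

(a)–(b): forbidden (ΔS).
(a)–(c): forbidden (parity, ΔS).
(b)–(c): allowed.
Allowed pairs: 1 of 3.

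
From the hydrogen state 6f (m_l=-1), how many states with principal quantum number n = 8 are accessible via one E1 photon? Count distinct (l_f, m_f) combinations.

E1 requires Δl = ±1, so l_f ∈ {2, 4}; with 0 ≤ l_f ≤ n_f−1 = 7, the allowed l_f values are {2, 4}.
For l_f = 2: m_f ∈ {m_i−1, m_i, m_i+1} ∩ [−2, 2] = {-2, -1, 0} → 3 states.
For l_f = 4: m_f ∈ {m_i−1, m_i, m_i+1} ∩ [−4, 4] = {-2, -1, 0} → 3 states.
Total: 6.

6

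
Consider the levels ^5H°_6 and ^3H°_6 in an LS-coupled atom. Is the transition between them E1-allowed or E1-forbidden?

forbidden

Parity must change: odd → odd — fails.
ΔS = 0: S: 2 → 1 — fails.
ΔL = 0, ±1 (not L=0↔0): L: 5 → 5, ΔL = +0 — passes.
ΔJ = 0, ±1 (not J=0↔0): J: 6 → 6, ΔJ = +0 — passes.
Rule(s) violated: parity, ΔS.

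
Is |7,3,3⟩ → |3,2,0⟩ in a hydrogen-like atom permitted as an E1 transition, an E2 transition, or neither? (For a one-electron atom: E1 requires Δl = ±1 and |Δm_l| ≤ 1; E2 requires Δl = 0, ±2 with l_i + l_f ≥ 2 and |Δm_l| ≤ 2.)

neither

Δl = 2 − 3 = -1; l_i + l_f = 5.
Δm_l = -3.
E1 (Δl = ±1, |Δm_l| ≤ 1): not satisfied.
E2 (Δl = 0,±2, l_i+l_f ≥ 2, |Δm_l| ≤ 2): not satisfied.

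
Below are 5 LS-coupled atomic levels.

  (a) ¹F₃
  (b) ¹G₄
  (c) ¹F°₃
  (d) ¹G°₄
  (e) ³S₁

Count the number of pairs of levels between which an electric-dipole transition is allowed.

4

(a)–(b): forbidden (parity).
(a)–(c): allowed.
(a)–(d): allowed.
(a)–(e): forbidden (parity, ΔS, ΔL, ΔJ).
(b)–(c): allowed.
(b)–(d): allowed.
(b)–(e): forbidden (parity, ΔS, ΔL, ΔJ).
(c)–(d): forbidden (parity).
(c)–(e): forbidden (ΔS, ΔL, ΔJ).
(d)–(e): forbidden (ΔS, ΔL, ΔJ).
Allowed pairs: 4 of 10.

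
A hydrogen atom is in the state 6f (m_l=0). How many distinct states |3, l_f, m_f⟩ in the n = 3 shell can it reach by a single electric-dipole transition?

3

E1 requires Δl = ±1, so l_f ∈ {2, 4}; with 0 ≤ l_f ≤ n_f−1 = 2, the allowed l_f values are {2}.
For l_f = 2: m_f ∈ {m_i−1, m_i, m_i+1} ∩ [−2, 2] = {-1, 0, 1} → 3 states.
Total: 3.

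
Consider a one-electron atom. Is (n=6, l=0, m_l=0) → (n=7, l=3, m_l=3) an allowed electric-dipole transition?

forbidden

Δl = 3 − 0 = +3; the E1 rule Δl = ±1 is fails.
Δm_l = 3 − (0) = +3. E1 requires Δm_l = 0, ±1: fails.
The transition is electric-dipole forbidden.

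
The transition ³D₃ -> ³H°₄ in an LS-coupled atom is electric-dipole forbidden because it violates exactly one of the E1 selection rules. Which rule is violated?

the ΔL = 0, ±1 rule

ΔS = 0: S: 1 → 1 — ok.
ΔL = 0, ±1 (not L=0↔0): L: 2 → 5, ΔL = +3 — fails.
ΔJ = 0, ±1 (not J=0↔0): J: 3 → 4, ΔJ = +1 — ok.
Parity must change: even → odd — ok.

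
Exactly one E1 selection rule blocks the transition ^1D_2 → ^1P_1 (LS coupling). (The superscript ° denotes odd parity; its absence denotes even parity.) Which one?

parity

Initial level: S=0, L=2, J=2, parity even. Final level: S=0, L=1, J=1, parity even.
Parity must change: even → even — fails.
ΔS = 0: S: 0 → 0 — ok.
ΔJ = 0, ±1 (not J=0↔0): J: 2 → 1, ΔJ = -1 — ok.
ΔL = 0, ±1 (not L=0↔0): L: 2 → 1, ΔL = -1 — ok.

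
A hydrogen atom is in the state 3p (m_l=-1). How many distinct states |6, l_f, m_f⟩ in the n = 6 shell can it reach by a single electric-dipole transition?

E1 requires Δl = ±1, so l_f ∈ {0, 2}; with 0 ≤ l_f ≤ n_f−1 = 5, the allowed l_f values are {0, 2}.
For l_f = 0: m_f ∈ {m_i−1, m_i, m_i+1} ∩ [−0, 0] = {0} → 1 state.
For l_f = 2: m_f ∈ {m_i−1, m_i, m_i+1} ∩ [−2, 2] = {-2, -1, 0} → 3 states.
Total: 4.

4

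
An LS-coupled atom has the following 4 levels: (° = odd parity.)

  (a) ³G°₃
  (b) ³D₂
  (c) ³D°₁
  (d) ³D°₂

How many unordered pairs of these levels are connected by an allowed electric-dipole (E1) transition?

(a)–(b): forbidden (ΔL).
(a)–(c): forbidden (parity, ΔL, ΔJ).
(a)–(d): forbidden (parity, ΔL).
(b)–(c): allowed.
(b)–(d): allowed.
(c)–(d): forbidden (parity).
Allowed pairs: 2 of 6.

2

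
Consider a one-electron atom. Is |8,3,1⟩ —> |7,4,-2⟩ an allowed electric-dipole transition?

Initial l = 3, final l = 4, so Δl = +1. E1 requires Δl = ±1: ✓.
Δm_l = -2 − (1) = -3. E1 requires Δm_l = 0, ±1: ✗.
The transition is electric-dipole forbidden.

forbidden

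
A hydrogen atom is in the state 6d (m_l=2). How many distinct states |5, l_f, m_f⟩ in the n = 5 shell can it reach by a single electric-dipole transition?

E1 requires Δl = ±1, so l_f ∈ {1, 3}; with 0 ≤ l_f ≤ n_f−1 = 4, the allowed l_f values are {1, 3}.
For l_f = 1: m_f ∈ {m_i−1, m_i, m_i+1} ∩ [−1, 1] = {1} → 1 state.
For l_f = 3: m_f ∈ {m_i−1, m_i, m_i+1} ∩ [−3, 3] = {1, 2, 3} → 3 states.
Total: 4.

4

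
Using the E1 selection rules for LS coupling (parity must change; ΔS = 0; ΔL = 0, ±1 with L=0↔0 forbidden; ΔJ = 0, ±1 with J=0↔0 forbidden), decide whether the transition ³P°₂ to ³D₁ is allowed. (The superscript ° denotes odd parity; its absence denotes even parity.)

ΔL = 0, ±1 (not L=0↔0): L: 1 → 2, ΔL = +1 — ok.
ΔS = 0: S: 1 → 1 — ok.
ΔJ = 0, ±1 (not J=0↔0): J: 2 → 1, ΔJ = -1 — ok.
Parity must change: odd → even — ok.
All four E1 rules are satisfied.

allowed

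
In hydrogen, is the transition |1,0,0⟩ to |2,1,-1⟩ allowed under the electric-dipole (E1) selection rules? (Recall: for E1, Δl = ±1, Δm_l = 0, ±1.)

allowed

Δl = 1 − 0 = +1; the E1 rule Δl = ±1 is passes.
Δm_l = -1 − (0) = -1. E1 requires Δm_l = 0, ±1: passes.
All E1 selection rules are satisfied.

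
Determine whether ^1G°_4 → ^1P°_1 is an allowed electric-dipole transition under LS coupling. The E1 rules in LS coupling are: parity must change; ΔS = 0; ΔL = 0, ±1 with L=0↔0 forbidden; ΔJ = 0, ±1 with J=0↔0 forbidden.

forbidden

Parity must change: odd → odd — fails.
ΔS = 0: S: 0 → 0 — passes.
ΔL = 0, ±1 (not L=0↔0): L: 4 → 1, ΔL = -3 — fails.
ΔJ = 0, ±1 (not J=0↔0): J: 4 → 1, ΔJ = -3 — fails.
Rule(s) violated: parity, ΔL, ΔJ.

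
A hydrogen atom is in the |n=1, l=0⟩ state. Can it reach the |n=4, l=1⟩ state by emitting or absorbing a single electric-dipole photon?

l: 0 → 1 (Δl = +1). Δl = ±1 ok.
All E1 selection rules are satisfied.

allowed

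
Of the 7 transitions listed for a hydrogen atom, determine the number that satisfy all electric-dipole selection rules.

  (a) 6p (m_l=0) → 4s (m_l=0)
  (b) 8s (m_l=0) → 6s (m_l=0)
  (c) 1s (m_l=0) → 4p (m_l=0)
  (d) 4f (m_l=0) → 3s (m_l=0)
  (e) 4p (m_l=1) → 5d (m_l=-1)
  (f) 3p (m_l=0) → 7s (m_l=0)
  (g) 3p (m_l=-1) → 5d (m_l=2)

3

(a) allowed
(b) forbidden — Δl = +0 (E1 requires Δl = ±1)
(c) allowed
(d) forbidden — Δl = -3 (E1 requires Δl = ±1)
(e) forbidden — Δm_l = -2 (E1 requires Δm_l = 0, ±1)
(f) allowed
(g) forbidden — Δm_l = +3 (E1 requires Δm_l = 0, ±1)
Total allowed: 3 of 7.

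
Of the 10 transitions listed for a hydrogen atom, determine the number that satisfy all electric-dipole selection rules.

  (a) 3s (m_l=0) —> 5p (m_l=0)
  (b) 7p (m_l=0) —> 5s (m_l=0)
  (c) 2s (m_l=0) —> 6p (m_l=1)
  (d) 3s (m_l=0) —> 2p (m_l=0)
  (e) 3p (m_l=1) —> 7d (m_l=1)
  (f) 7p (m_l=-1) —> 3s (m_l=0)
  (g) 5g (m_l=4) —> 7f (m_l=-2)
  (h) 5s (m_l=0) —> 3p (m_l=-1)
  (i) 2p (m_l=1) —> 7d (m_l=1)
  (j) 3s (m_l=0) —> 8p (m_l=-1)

(a) allowed
(b) allowed
(c) allowed
(d) allowed
(e) allowed
(f) allowed
(g) forbidden — Δm_l = -6 (E1 requires Δm_l = 0, ±1)
(h) allowed
(i) allowed
(j) allowed
Total allowed: 9 of 10.

9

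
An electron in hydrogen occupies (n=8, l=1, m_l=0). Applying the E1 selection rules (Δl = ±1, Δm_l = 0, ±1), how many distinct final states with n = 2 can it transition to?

E1 requires Δl = ±1, so l_f ∈ {0, 2}; with 0 ≤ l_f ≤ n_f−1 = 1, the allowed l_f values are {0}.
For l_f = 0: m_f ∈ {m_i−1, m_i, m_i+1} ∩ [−0, 0] = {0} → 1 state.
Total: 1.

1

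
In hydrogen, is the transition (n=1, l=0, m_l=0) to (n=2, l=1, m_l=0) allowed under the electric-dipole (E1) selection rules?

l: 0 → 1 (Δl = +1). Δl = ±1 satisfied.
Δm_l = 0 − (0) = +0. E1 requires Δm_l = 0, ±1: satisfied.
All E1 selection rules are satisfied.

allowed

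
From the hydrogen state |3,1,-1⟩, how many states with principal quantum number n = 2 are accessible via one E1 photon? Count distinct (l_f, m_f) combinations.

E1 requires Δl = ±1, so l_f ∈ {0, 2}; with 0 ≤ l_f ≤ n_f−1 = 1, the allowed l_f values are {0}.
For l_f = 0: m_f ∈ {m_i−1, m_i, m_i+1} ∩ [−0, 0] = {0} → 1 state.
Total: 1.

1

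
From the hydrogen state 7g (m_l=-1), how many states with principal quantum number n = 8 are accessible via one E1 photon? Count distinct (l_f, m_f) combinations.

E1 requires Δl = ±1, so l_f ∈ {3, 5}; with 0 ≤ l_f ≤ n_f−1 = 7, the allowed l_f values are {3, 5}.
For l_f = 3: m_f ∈ {m_i−1, m_i, m_i+1} ∩ [−3, 3] = {-2, -1, 0} → 3 states.
For l_f = 5: m_f ∈ {m_i−1, m_i, m_i+1} ∩ [−5, 5] = {-2, -1, 0} → 3 states.
Total: 6.

6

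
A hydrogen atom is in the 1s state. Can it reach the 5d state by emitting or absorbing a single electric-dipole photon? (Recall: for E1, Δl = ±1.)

forbidden

l: 0 → 2 (Δl = +2). Δl = ±1 fails.
The transition is electric-dipole forbidden.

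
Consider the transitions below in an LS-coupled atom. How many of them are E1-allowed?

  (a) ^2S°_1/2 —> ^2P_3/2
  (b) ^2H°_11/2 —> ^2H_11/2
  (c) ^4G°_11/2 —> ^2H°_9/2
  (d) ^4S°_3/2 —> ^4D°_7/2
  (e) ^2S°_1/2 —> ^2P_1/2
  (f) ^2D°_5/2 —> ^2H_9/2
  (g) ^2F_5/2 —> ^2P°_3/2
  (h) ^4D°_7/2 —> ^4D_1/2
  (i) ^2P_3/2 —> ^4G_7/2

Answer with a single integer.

3

(a) allowed
(b) allowed
(c) forbidden (parity, ΔS fail)
(d) forbidden (parity, ΔL, ΔJ fail)
(e) allowed
(f) forbidden (ΔL, ΔJ fail)
(g) forbidden (ΔL fails)
(h) forbidden (ΔJ fails)
(i) forbidden (parity, ΔS, ΔL, ΔJ fail)
Total allowed: 3 of 9.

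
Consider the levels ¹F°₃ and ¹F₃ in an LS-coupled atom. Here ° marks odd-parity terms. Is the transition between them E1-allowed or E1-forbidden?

allowed

Initial level: S=0, L=3, J=3, parity odd. Final level: S=0, L=3, J=3, parity even.
Parity must change: odd → even — ✓.
ΔS = 0: S: 0 → 0 — ✓.
ΔL = 0, ±1 (not L=0↔0): L: 3 → 3, ΔL = +0 — ✓.
ΔJ = 0, ±1 (not J=0↔0): J: 3 → 3, ΔJ = +0 — ✓.
All four E1 rules are satisfied.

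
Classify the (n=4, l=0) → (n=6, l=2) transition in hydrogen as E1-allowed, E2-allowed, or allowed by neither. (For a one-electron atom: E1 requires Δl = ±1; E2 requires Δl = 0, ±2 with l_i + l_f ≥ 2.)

Δl = 2 − 0 = +2; l_i + l_f = 2.
E1 (Δl = ±1): not satisfied.
E2 (Δl = 0,±2, l_i+l_f ≥ 2): satisfied.

E2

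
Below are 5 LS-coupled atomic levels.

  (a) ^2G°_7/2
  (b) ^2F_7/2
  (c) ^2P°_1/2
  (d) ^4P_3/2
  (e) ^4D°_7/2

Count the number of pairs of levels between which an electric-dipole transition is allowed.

1

(a)–(b): allowed.
(a)–(c): forbidden (parity, ΔL, ΔJ).
(a)–(d): forbidden (ΔS, ΔL, ΔJ).
(a)–(e): forbidden (parity, ΔS, ΔL).
(b)–(c): forbidden (ΔL, ΔJ).
(b)–(d): forbidden (parity, ΔS, ΔL, ΔJ).
(b)–(e): forbidden (ΔS).
(c)–(d): forbidden (ΔS).
(c)–(e): forbidden (parity, ΔS, ΔJ).
(d)–(e): forbidden (ΔJ).
Allowed pairs: 1 of 10.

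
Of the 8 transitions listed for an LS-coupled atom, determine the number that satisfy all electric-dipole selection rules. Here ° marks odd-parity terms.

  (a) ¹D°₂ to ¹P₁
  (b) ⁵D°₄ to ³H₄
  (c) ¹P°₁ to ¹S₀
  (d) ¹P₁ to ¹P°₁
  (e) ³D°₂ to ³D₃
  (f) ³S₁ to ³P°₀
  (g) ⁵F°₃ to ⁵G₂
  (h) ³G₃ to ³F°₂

(a) allowed
(b) forbidden (ΔS, ΔL fail)
(c) allowed
(d) allowed
(e) allowed
(f) allowed
(g) allowed
(h) allowed
Total allowed: 7 of 8.

7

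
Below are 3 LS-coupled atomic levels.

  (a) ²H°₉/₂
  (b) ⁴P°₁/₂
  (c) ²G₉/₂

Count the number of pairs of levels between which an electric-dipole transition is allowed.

(a)–(b): forbidden (parity, ΔS, ΔL, ΔJ).
(a)–(c): allowed.
(b)–(c): forbidden (ΔS, ΔL, ΔJ).
Allowed pairs: 1 of 3.

1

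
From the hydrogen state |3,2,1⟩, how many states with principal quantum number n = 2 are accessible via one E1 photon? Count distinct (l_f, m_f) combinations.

2

E1 requires Δl = ±1, so l_f ∈ {1, 3}; with 0 ≤ l_f ≤ n_f−1 = 1, the allowed l_f values are {1}.
For l_f = 1: m_f ∈ {m_i−1, m_i, m_i+1} ∩ [−1, 1] = {0, 1} → 2 states.
Total: 2.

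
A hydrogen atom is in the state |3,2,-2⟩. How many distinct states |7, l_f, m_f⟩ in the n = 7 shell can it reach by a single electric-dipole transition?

E1 requires Δl = ±1, so l_f ∈ {1, 3}; with 0 ≤ l_f ≤ n_f−1 = 6, the allowed l_f values are {1, 3}.
For l_f = 1: m_f ∈ {m_i−1, m_i, m_i+1} ∩ [−1, 1] = {-1} → 1 state.
For l_f = 3: m_f ∈ {m_i−1, m_i, m_i+1} ∩ [−3, 3] = {-3, -2, -1} → 3 states.
Total: 4.

4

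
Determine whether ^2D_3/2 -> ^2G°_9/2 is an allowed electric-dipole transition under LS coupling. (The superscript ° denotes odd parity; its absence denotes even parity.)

forbidden

Initial level: S=1/2, L=2, J=3/2, parity even. Final level: S=1/2, L=4, J=9/2, parity odd.
Parity must change: even → odd — ✓.
ΔS = 0: S: 1/2 → 1/2 — ✓.
ΔL = 0, ±1 (not L=0↔0): L: 2 → 4, ΔL = +2 — ✗.
ΔJ = 0, ±1 (not J=0↔0): J: 3/2 → 9/2, ΔJ = +3 — ✗.
Rule(s) violated: ΔL, ΔJ.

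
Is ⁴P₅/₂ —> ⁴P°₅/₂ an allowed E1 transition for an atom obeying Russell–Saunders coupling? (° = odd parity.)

Reading off the term symbols: S 3/2→3/2, L 1→1, J 5/2→5/2, parity even→odd.
Parity must change: even → odd — satisfied.
ΔS = 0: S: 3/2 → 3/2 — satisfied.
ΔL = 0, ±1 (not L=0↔0): L: 1 → 1, ΔL = +0 — satisfied.
ΔJ = 0, ±1 (not J=0↔0): J: 5/2 → 5/2, ΔJ = +0 — satisfied.
All four E1 rules are satisfied.

allowed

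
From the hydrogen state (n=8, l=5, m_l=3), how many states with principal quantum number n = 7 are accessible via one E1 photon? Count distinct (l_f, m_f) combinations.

E1 requires Δl = ±1, so l_f ∈ {4, 6}; with 0 ≤ l_f ≤ n_f−1 = 6, the allowed l_f values are {4, 6}.
For l_f = 4: m_f ∈ {m_i−1, m_i, m_i+1} ∩ [−4, 4] = {2, 3, 4} → 3 states.
For l_f = 6: m_f ∈ {m_i−1, m_i, m_i+1} ∩ [−6, 6] = {2, 3, 4} → 3 states.
Total: 6.

6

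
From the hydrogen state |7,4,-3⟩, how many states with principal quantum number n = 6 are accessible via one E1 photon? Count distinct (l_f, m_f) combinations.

5

E1 requires Δl = ±1, so l_f ∈ {3, 5}; with 0 ≤ l_f ≤ n_f−1 = 5, the allowed l_f values are {3, 5}.
For l_f = 3: m_f ∈ {m_i−1, m_i, m_i+1} ∩ [−3, 3] = {-3, -2} → 2 states.
For l_f = 5: m_f ∈ {m_i−1, m_i, m_i+1} ∩ [−5, 5] = {-4, -3, -2} → 3 states.
Total: 5.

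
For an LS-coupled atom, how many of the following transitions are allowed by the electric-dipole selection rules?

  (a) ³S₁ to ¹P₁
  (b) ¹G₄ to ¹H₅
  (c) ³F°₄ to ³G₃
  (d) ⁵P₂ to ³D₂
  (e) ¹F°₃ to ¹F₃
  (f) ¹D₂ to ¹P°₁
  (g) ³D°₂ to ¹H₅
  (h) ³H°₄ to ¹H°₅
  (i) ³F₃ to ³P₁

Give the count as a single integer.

(a) forbidden (parity, ΔS fail)
(b) forbidden (parity fails)
(c) allowed
(d) forbidden (parity, ΔS fail)
(e) allowed
(f) allowed
(g) forbidden (ΔS, ΔL, ΔJ fail)
(h) forbidden (parity, ΔS fail)
(i) forbidden (parity, ΔL, ΔJ fail)
Total allowed: 3 of 9.

3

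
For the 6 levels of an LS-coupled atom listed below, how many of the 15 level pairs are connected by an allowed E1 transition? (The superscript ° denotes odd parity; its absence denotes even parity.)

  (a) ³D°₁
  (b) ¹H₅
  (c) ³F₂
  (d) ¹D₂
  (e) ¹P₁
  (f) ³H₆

(a)–(b): forbidden (ΔS, ΔL, ΔJ).
(a)–(c): allowed.
(a)–(d): forbidden (ΔS).
(a)–(e): forbidden (ΔS).
(a)–(f): forbidden (ΔL, ΔJ).
(b)–(c): forbidden (parity, ΔS, ΔL, ΔJ).
(b)–(d): forbidden (parity, ΔL, ΔJ).
(b)–(e): forbidden (parity, ΔL, ΔJ).
(b)–(f): forbidden (parity, ΔS).
(c)–(d): forbidden (parity, ΔS).
(c)–(e): forbidden (parity, ΔS, ΔL).
(c)–(f): forbidden (parity, ΔL, ΔJ).
(d)–(e): forbidden (parity).
(d)–(f): forbidden (parity, ΔS, ΔL, ΔJ).
(e)–(f): forbidden (parity, ΔS, ΔL, ΔJ).
Allowed pairs: 1 of 15.

1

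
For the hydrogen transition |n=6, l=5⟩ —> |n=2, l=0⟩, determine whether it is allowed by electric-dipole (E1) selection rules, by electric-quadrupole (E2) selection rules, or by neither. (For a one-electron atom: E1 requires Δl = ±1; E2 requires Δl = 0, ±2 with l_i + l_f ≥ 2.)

neither

Δl = 0 − 5 = -5; l_i + l_f = 5.
E1 (Δl = ±1): not satisfied.
E2 (Δl = 0,±2, l_i+l_f ≥ 2): not satisfied.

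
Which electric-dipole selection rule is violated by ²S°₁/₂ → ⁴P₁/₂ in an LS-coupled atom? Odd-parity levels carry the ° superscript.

the ΔS = 0 rule

Initial level: S=1/2, L=0, J=1/2, parity odd. Final level: S=3/2, L=1, J=1/2, parity even.
Parity must change: odd → even — ✓.
ΔS = 0: S: 1/2 → 3/2 — ✗.
ΔL = 0, ±1 (not L=0↔0): L: 0 → 1, ΔL = +1 — ✓.
ΔJ = 0, ±1 (not J=0↔0): J: 1/2 → 1/2, ΔJ = +0 — ✓.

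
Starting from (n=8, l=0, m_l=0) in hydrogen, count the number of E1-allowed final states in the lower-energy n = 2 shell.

E1 requires Δl = ±1, so l_f ∈ {-1, 1}; with 0 ≤ l_f ≤ n_f−1 = 1, the allowed l_f values are {1}.
For l_f = 1: m_f ∈ {m_i−1, m_i, m_i+1} ∩ [−1, 1] = {-1, 0, 1} → 3 states.
Total: 3.

3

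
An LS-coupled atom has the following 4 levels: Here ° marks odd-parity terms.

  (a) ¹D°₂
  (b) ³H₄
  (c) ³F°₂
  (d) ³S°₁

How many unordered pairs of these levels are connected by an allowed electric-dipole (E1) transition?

0

(a)–(b): forbidden (ΔS, ΔL, ΔJ).
(a)–(c): forbidden (parity, ΔS).
(a)–(d): forbidden (parity, ΔS, ΔL).
(b)–(c): forbidden (ΔL, ΔJ).
(b)–(d): forbidden (ΔL, ΔJ).
(c)–(d): forbidden (parity, ΔL).
Allowed pairs: 0 of 6.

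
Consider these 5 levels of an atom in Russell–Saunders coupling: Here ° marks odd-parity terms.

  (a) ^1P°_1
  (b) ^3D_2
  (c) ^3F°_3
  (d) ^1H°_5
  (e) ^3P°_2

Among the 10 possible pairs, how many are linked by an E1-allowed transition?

(a)–(b): forbidden (ΔS).
(a)–(c): forbidden (parity, ΔS, ΔL, ΔJ).
(a)–(d): forbidden (parity, ΔL, ΔJ).
(a)–(e): forbidden (parity, ΔS).
(b)–(c): allowed.
(b)–(d): forbidden (ΔS, ΔL, ΔJ).
(b)–(e): allowed.
(c)–(d): forbidden (parity, ΔS, ΔL, ΔJ).
(c)–(e): forbidden (parity, ΔL).
(d)–(e): forbidden (parity, ΔS, ΔL, ΔJ).
Allowed pairs: 2 of 10.

2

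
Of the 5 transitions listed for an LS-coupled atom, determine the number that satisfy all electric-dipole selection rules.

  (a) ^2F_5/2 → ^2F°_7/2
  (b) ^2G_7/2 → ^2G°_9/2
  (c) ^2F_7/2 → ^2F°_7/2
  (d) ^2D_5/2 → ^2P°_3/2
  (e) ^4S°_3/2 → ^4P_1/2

(a) allowed
(b) allowed
(c) allowed
(d) allowed
(e) allowed
Total allowed: 5 of 5.

5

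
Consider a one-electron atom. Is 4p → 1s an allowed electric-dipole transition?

Δl = 0 − 1 = -1; the E1 rule Δl = ±1 is ok.
All E1 selection rules are satisfied.

allowed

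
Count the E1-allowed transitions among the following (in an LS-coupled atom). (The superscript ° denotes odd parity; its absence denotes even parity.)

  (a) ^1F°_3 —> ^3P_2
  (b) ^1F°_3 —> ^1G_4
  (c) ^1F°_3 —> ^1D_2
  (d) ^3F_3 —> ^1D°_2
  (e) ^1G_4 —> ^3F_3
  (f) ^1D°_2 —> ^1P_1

3

(a) forbidden (ΔS, ΔL fail)
(b) allowed
(c) allowed
(d) forbidden (ΔS fails)
(e) forbidden (parity, ΔS fail)
(f) allowed
Total allowed: 3 of 6.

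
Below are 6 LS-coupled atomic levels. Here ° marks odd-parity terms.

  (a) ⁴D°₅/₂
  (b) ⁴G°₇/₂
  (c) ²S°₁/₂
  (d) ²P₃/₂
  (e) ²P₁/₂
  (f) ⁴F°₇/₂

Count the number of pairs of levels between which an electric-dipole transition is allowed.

(a)–(b): forbidden (parity, ΔL).
(a)–(c): forbidden (parity, ΔS, ΔL, ΔJ).
(a)–(d): forbidden (ΔS).
(a)–(e): forbidden (ΔS, ΔJ).
(a)–(f): forbidden (parity).
(b)–(c): forbidden (parity, ΔS, ΔL, ΔJ).
(b)–(d): forbidden (ΔS, ΔL, ΔJ).
(b)–(e): forbidden (ΔS, ΔL, ΔJ).
(b)–(f): forbidden (parity).
(c)–(d): allowed.
(c)–(e): allowed.
(c)–(f): forbidden (parity, ΔS, ΔL, ΔJ).
(d)–(e): forbidden (parity).
(d)–(f): forbidden (ΔS, ΔL, ΔJ).
(e)–(f): forbidden (ΔS, ΔL, ΔJ).
Allowed pairs: 2 of 15.

2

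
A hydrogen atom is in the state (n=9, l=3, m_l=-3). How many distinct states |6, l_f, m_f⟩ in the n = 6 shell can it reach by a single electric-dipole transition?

4

E1 requires Δl = ±1, so l_f ∈ {2, 4}; with 0 ≤ l_f ≤ n_f−1 = 5, the allowed l_f values are {2, 4}.
For l_f = 2: m_f ∈ {m_i−1, m_i, m_i+1} ∩ [−2, 2] = {-2} → 1 state.
For l_f = 4: m_f ∈ {m_i−1, m_i, m_i+1} ∩ [−4, 4] = {-4, -3, -2} → 3 states.
Total: 4.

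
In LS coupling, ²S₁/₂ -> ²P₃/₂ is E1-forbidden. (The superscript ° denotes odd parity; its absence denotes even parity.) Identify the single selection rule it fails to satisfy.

Initial level: S=1/2, L=0, J=1/2, parity even. Final level: S=1/2, L=1, J=3/2, parity even.
Parity must change: even → even — fails.
ΔL = 0, ±1 (not L=0↔0): L: 0 → 1, ΔL = +1 — passes.
ΔS = 0: S: 1/2 → 1/2 — passes.
ΔJ = 0, ±1 (not J=0↔0): J: 1/2 → 3/2, ΔJ = +1 — passes.

parity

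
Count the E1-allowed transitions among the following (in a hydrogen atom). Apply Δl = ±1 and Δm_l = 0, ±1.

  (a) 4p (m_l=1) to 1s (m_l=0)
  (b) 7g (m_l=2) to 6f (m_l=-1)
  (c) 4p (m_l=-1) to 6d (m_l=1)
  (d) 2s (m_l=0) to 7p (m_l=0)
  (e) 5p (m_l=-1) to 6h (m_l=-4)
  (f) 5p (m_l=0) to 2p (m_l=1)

(a) allowed
(b) forbidden — Δm_l = -3 (E1 requires Δm_l = 0, ±1)
(c) forbidden — Δm_l = +2 (E1 requires Δm_l = 0, ±1)
(d) allowed
(e) forbidden — Δl = +4 (E1 requires Δl = ±1); Δm_l = -3 (E1 requires Δm_l = 0, ±1)
(f) forbidden — Δl = +0 (E1 requires Δl = ±1)
Total allowed: 2 of 6.

2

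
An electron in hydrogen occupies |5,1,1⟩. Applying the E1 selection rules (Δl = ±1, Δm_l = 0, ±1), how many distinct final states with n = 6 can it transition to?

4

E1 requires Δl = ±1, so l_f ∈ {0, 2}; with 0 ≤ l_f ≤ n_f−1 = 5, the allowed l_f values are {0, 2}.
For l_f = 0: m_f ∈ {m_i−1, m_i, m_i+1} ∩ [−0, 0] = {0} → 1 state.
For l_f = 2: m_f ∈ {m_i−1, m_i, m_i+1} ∩ [−2, 2] = {0, 1, 2} → 3 states.
Total: 4.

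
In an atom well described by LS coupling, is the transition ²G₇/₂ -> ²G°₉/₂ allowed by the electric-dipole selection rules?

allowed

Parity must change: even → odd — ok.
ΔS = 0: S: 1/2 → 1/2 — ok.
ΔL = 0, ±1 (not L=0↔0): L: 4 → 4, ΔL = +0 — ok.
ΔJ = 0, ±1 (not J=0↔0): J: 7/2 → 9/2, ΔJ = +1 — ok.
All four E1 rules are satisfied.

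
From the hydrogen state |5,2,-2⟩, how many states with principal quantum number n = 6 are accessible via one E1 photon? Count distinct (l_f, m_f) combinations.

4

E1 requires Δl = ±1, so l_f ∈ {1, 3}; with 0 ≤ l_f ≤ n_f−1 = 5, the allowed l_f values are {1, 3}.
For l_f = 1: m_f ∈ {m_i−1, m_i, m_i+1} ∩ [−1, 1] = {-1} → 1 state.
For l_f = 3: m_f ∈ {m_i−1, m_i, m_i+1} ∩ [−3, 3] = {-3, -2, -1} → 3 states.
Total: 4.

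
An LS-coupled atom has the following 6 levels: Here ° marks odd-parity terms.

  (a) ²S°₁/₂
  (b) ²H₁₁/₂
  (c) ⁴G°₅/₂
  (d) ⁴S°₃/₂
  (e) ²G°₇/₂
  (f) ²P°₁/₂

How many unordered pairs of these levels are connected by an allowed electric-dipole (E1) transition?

(a)–(b): forbidden (ΔL, ΔJ).
(a)–(c): forbidden (parity, ΔS, ΔL, ΔJ).
(a)–(d): forbidden (parity, ΔS, ΔL).
(a)–(e): forbidden (parity, ΔL, ΔJ).
(a)–(f): forbidden (parity).
(b)–(c): forbidden (ΔS, ΔJ).
(b)–(d): forbidden (ΔS, ΔL, ΔJ).
(b)–(e): forbidden (ΔJ).
(b)–(f): forbidden (ΔL, ΔJ).
(c)–(d): forbidden (parity, ΔL).
(c)–(e): forbidden (parity, ΔS).
(c)–(f): forbidden (parity, ΔS, ΔL, ΔJ).
(d)–(e): forbidden (parity, ΔS, ΔL, ΔJ).
(d)–(f): forbidden (parity, ΔS).
(e)–(f): forbidden (parity, ΔL, ΔJ).
Allowed pairs: 0 of 15.

0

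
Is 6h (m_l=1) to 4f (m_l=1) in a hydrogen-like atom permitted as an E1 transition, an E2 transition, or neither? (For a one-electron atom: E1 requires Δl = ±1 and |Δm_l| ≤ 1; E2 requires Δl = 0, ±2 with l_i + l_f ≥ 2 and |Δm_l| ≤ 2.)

E2

Δl = 3 − 5 = -2; l_i + l_f = 8.
Δm_l = +0.
E1 (Δl = ±1, |Δm_l| ≤ 1): not satisfied.
E2 (Δl = 0,±2, l_i+l_f ≥ 2, |Δm_l| ≤ 2): satisfied.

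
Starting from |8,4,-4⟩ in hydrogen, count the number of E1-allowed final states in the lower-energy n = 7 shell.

4

E1 requires Δl = ±1, so l_f ∈ {3, 5}; with 0 ≤ l_f ≤ n_f−1 = 6, the allowed l_f values are {3, 5}.
For l_f = 3: m_f ∈ {m_i−1, m_i, m_i+1} ∩ [−3, 3] = {-3} → 1 state.
For l_f = 5: m_f ∈ {m_i−1, m_i, m_i+1} ∩ [−5, 5] = {-5, -4, -3} → 3 states.
Total: 4.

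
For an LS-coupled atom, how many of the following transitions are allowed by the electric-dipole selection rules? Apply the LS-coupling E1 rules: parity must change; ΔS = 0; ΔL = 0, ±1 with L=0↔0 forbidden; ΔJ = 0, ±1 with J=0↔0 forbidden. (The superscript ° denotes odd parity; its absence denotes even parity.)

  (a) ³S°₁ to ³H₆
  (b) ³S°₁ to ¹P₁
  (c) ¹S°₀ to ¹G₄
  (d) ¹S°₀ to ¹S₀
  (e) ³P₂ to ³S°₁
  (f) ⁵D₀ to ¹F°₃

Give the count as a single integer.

1

(a) forbidden (ΔL, ΔJ fail)
(b) forbidden (ΔS fails)
(c) forbidden (ΔL, ΔJ fail)
(d) forbidden (ΔL, ΔJ fail)
(e) allowed
(f) forbidden (ΔS, ΔJ fail)
Total allowed: 1 of 6.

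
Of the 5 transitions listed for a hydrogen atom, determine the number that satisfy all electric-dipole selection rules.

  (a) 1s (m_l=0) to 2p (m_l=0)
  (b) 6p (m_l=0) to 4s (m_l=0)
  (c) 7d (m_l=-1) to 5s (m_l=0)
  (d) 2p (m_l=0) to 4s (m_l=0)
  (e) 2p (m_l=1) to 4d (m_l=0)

4

(a) allowed
(b) allowed
(c) forbidden — Δl = -2 (E1 requires Δl = ±1)
(d) allowed
(e) allowed
Total allowed: 4 of 5.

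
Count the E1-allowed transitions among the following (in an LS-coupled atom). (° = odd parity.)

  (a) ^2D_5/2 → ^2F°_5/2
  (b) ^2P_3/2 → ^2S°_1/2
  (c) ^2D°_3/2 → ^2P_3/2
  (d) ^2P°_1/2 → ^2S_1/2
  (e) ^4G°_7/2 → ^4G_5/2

(a) allowed
(b) allowed
(c) allowed
(d) allowed
(e) allowed
Total allowed: 5 of 5.

5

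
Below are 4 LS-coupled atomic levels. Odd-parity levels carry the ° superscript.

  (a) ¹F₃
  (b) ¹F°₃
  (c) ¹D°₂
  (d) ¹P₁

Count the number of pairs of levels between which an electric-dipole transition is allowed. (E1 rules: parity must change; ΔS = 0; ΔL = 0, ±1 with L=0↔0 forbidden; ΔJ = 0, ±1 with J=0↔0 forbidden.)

3

(a)–(b): allowed.
(a)–(c): allowed.
(a)–(d): forbidden (parity, ΔL, ΔJ).
(b)–(c): forbidden (parity).
(b)–(d): forbidden (ΔL, ΔJ).
(c)–(d): allowed.
Allowed pairs: 3 of 6.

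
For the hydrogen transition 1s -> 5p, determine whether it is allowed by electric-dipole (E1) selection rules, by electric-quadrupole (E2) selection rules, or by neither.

Δl = 1 − 0 = +1; l_i + l_f = 1.
E1 (Δl = ±1): satisfied.
E2 (Δl = 0,±2, l_i+l_f ≥ 2): not satisfied.

E1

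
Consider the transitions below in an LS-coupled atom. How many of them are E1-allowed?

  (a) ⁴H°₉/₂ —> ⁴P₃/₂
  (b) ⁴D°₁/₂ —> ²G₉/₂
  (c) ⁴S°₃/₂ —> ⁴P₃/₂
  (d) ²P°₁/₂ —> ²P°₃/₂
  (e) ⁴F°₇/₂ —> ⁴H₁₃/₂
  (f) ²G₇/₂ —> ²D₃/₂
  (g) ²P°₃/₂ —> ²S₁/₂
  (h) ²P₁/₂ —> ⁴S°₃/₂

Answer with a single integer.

2

(a) forbidden (ΔL, ΔJ fail)
(b) forbidden (ΔS, ΔL, ΔJ fail)
(c) allowed
(d) forbidden (parity fails)
(e) forbidden (ΔL, ΔJ fail)
(f) forbidden (parity, ΔL, ΔJ fail)
(g) allowed
(h) forbidden (ΔS fails)
Total allowed: 2 of 8.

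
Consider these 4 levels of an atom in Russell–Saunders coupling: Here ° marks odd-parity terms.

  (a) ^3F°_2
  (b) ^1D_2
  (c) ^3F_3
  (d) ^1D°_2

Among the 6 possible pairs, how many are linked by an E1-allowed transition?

(a)–(b): forbidden (ΔS).
(a)–(c): allowed.
(a)–(d): forbidden (parity, ΔS).
(b)–(c): forbidden (parity, ΔS).
(b)–(d): allowed.
(c)–(d): forbidden (ΔS).
Allowed pairs: 2 of 6.

2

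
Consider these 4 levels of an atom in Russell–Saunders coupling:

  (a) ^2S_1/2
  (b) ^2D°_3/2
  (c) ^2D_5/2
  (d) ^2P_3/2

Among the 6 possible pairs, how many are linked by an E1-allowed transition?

(a)–(b): forbidden (ΔL).
(a)–(c): forbidden (parity, ΔL, ΔJ).
(a)–(d): forbidden (parity).
(b)–(c): allowed.
(b)–(d): allowed.
(c)–(d): forbidden (parity).
Allowed pairs: 2 of 6.

2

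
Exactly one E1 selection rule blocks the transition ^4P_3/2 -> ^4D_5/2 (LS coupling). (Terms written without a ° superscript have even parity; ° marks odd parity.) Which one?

parity

Parity must change: even → even — fails.
ΔS = 0: S: 3/2 → 3/2 — ok.
ΔL = 0, ±1 (not L=0↔0): L: 1 → 2, ΔL = +1 — ok.
ΔJ = 0, ±1 (not J=0↔0): J: 3/2 → 5/2, ΔJ = +1 — ok.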